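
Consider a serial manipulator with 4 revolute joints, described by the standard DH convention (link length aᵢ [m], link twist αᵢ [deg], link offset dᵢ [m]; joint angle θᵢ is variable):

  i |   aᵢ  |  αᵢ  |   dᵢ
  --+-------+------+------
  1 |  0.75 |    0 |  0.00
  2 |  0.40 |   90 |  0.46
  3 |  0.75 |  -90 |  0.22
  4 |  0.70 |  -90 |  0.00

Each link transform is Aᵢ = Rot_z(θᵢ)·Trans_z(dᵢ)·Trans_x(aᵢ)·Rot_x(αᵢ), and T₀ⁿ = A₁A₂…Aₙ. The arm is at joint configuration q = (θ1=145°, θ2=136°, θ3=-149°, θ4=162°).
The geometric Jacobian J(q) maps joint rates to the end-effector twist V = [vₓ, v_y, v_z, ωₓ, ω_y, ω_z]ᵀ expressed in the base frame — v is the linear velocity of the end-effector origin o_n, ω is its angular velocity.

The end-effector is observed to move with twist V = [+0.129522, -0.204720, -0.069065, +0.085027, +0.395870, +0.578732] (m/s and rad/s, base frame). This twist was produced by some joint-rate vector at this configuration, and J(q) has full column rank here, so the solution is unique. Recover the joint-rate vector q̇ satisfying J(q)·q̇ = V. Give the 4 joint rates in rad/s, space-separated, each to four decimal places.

o_n = [-0.5554, 0.1077, 0.4166]
J₁: ẑ×o_n = [-0.1077, -0.5554, 0.0000], ω = ẑ
J2: z=[0.0000, 0.0000, 1.0000] o=[-0.6144, 0.4302, 0.0000] → [0.3225, 0.0589, -0.0000, 0.0000, 0.0000, 1.0000]
J3: z=[-0.9816, -0.1908, 0.0000] o=[-0.5380, 0.0375, 0.4600] → [0.0083, -0.0426, -0.0722, -0.9816, -0.1908, 0.0000]
J4: z=[0.0983, -0.5056, -0.8572] o=[-0.8767, 0.6266, 0.0737] → [-0.6181, -0.3090, 0.1114, 0.0983, -0.5056, -0.8572]
q̇ = J⁺·V = [0.7040, -0.7450, -0.1590, -0.7230]

0.7040 -0.7450 -0.1590 -0.7230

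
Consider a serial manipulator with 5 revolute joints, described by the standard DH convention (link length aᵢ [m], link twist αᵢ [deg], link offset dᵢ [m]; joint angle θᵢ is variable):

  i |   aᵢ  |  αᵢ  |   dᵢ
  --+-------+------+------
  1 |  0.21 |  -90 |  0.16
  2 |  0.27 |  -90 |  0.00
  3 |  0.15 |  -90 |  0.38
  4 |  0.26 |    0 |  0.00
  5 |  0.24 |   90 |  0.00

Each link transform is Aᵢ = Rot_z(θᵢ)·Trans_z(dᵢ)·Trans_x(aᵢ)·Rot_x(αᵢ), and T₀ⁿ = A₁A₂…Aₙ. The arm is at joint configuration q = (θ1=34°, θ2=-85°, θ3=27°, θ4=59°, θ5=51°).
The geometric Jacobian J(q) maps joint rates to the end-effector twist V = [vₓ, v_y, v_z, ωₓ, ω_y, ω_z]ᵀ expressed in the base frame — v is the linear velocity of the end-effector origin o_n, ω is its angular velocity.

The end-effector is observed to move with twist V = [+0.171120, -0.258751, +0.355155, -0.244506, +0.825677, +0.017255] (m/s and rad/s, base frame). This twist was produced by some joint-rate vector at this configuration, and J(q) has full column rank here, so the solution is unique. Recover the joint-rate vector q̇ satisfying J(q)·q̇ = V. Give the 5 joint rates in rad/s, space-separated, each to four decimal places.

o_n = [0.2014, 0.0253, 0.6141]
J₁: ẑ×o_n = [-0.0253, 0.2014, 0.0000], ω = ẑ
J2: z=[-0.5592, 0.8290, 0.0000] o=[0.1741, 0.1174, 0.1600] → [0.3764, 0.2539, 0.0289, -0.5592, 0.8290, 0.0000]
J3: z=[0.8259, 0.5571, -0.0872] o=[0.1936, 0.1306, 0.4290] → [0.0939, -0.1535, -0.0913, 0.8259, 0.5571, -0.0872]
J4: z=[0.4654, -0.7608, -0.4523] o=[0.5552, 0.2923, 0.5290] → [-0.1855, 0.1204, -0.3935, 0.4654, -0.7608, -0.4523]
J5: z=[0.4654, -0.7608, -0.4523] o=[0.4137, 0.1236, 0.6673] → [-0.0040, 0.1208, -0.2073, 0.4654, -0.7608, -0.4523]
q̇ = J⁺·V = [-0.4190, -0.0760, 0.2200, -0.9060, -0.1010]

-0.4190 -0.0760 0.2200 -0.9060 -0.1010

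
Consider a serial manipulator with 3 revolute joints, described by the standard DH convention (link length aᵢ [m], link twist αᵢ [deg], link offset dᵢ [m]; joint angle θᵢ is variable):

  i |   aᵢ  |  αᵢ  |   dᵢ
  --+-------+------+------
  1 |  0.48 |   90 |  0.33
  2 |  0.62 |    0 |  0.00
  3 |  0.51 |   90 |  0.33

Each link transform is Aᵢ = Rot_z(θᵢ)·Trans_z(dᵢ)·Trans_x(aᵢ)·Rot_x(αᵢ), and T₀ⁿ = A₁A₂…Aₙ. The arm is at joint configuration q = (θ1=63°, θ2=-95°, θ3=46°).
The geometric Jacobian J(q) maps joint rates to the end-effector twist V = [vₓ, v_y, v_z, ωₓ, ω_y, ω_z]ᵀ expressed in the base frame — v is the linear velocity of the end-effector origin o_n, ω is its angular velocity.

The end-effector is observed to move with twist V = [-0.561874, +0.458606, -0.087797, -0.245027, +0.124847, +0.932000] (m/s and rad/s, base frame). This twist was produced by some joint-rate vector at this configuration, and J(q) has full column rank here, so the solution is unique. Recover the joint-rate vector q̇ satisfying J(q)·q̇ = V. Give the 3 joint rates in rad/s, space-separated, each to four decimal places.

0.9320 -0.0780 -0.1970

o_n = [0.6393, 0.5278, -0.6725]
J₁: ẑ×o_n = [-0.5278, 0.6393, 0.0000], ω = ẑ
J2: z=[0.8910, -0.4540, 0.0000] o=[0.2179, 0.4277, 0.3300] → [0.4551, 0.8933, 0.2806, 0.8910, -0.4540, 0.0000]
J3: z=[0.8910, -0.4540, 0.0000] o=[0.1934, 0.3795, -0.2876] → [0.1747, 0.3430, 0.3346, 0.8910, -0.4540, 0.0000]
q̇ = J⁺·V = [0.9320, -0.0780, -0.1970]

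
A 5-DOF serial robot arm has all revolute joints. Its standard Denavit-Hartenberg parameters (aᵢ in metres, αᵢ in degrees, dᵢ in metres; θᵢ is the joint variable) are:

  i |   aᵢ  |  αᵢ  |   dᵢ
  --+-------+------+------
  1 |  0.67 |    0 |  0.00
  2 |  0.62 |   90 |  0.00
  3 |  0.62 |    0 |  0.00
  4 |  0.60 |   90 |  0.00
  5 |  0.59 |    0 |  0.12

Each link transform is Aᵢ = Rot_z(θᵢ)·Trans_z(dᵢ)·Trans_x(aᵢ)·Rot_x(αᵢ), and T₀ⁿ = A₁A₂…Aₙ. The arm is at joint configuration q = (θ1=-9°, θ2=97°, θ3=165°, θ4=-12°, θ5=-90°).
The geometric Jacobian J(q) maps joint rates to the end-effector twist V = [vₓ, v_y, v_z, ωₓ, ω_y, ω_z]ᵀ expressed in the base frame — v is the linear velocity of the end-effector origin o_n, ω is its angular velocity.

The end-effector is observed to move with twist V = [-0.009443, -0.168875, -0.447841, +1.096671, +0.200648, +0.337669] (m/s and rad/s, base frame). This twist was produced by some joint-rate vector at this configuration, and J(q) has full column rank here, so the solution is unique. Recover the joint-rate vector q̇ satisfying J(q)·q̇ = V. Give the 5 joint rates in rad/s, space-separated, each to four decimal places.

o_n = [0.0561, -0.5429, 0.5398]
J₁: ẑ×o_n = [0.5429, 0.0561, -0.0000], ω = ẑ
J2: z=[0.0000, 0.0000, 1.0000] o=[0.6618, -0.1048, 0.0000] → [0.4381, -0.6057, 0.0000, 0.0000, 0.0000, 1.0000]
J3: z=[0.9994, -0.0349, 0.0000] o=[0.6834, 0.5148, 0.0000] → [-0.0188, -0.5395, -1.0790, 0.9994, -0.0349, 0.0000]
J4: z=[0.9994, -0.0349, 0.0000] o=[0.6625, -0.0837, 0.1605] → [-0.0132, -0.3791, -0.4801, 0.9994, -0.0349, 0.0000]
J5: z=[0.0158, 0.4537, 0.8910] o=[0.6438, -0.6180, 0.4329] → [-0.0183, -0.5254, 0.2679, 0.0158, 0.4537, 0.8910]
q̇ = J⁺·V = [0.6930, -0.8240, 0.1100, 0.9790, 0.5260]

0.6930 -0.8240 0.1100 0.9790 0.5260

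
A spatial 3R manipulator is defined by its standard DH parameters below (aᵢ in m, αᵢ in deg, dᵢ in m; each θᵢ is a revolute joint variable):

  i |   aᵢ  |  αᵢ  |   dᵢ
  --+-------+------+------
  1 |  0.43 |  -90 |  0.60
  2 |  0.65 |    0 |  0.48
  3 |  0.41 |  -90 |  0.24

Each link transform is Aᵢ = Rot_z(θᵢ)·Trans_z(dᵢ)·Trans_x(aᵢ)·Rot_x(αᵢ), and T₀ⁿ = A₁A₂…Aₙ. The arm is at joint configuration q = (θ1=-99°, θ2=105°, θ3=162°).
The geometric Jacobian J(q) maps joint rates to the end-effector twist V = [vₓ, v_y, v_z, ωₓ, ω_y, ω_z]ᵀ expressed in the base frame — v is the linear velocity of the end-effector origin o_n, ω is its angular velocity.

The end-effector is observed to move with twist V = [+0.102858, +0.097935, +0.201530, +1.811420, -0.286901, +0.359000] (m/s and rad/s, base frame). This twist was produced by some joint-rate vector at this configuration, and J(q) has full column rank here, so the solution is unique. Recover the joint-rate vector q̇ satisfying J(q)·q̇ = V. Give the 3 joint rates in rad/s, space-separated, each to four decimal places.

0.3590 0.9640 0.8700

o_n = [0.6735, -0.3500, 0.3816]
J₁: ẑ×o_n = [0.3500, 0.6735, -0.0000], ω = ẑ
J2: z=[0.9877, -0.1564, 0.0000] o=[-0.0673, -0.4247, 0.6000] → [0.0342, 0.2157, 0.1897, 0.9877, -0.1564, 0.0000]
J3: z=[0.9877, -0.1564, 0.0000] o=[0.4331, -0.3336, -0.0279] → [-0.0641, -0.4044, 0.0215, 0.9877, -0.1564, 0.0000]
q̇ = J⁺·V = [0.3590, 0.9640, 0.8700]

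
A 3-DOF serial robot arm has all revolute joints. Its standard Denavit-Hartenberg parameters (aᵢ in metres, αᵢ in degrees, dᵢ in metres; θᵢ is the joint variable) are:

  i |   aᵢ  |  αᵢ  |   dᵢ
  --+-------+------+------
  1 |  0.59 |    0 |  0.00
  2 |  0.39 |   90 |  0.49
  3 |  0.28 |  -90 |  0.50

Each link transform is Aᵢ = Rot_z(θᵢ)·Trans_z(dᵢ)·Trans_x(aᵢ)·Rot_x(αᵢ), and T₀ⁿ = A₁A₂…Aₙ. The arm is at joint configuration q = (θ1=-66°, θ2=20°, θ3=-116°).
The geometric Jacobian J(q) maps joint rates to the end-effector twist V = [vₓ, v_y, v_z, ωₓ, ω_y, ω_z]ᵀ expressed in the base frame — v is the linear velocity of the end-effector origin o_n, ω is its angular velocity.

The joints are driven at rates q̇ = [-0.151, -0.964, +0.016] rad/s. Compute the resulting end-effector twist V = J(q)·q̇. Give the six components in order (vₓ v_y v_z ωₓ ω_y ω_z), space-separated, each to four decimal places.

o_n = [0.0660, -1.0786, 0.2383]
J₁: ẑ×o_n = [1.0786, 0.0660, -0.0000], ω = ẑ
J2: z=[0.0000, 0.0000, 1.0000] o=[0.2400, -0.5390, 0.0000] → [0.5396, -0.1740, 0.0000, 0.0000, 0.0000, 1.0000]
J3: z=[-0.7193, -0.6947, 0.0000] o=[0.5109, -0.8195, 0.4900] → [0.1748, -0.1810, -0.1227, -0.7193, -0.6947, 0.0000]
V = J·q̇ = [-0.6802, 0.1549, -0.0020, -0.0115, -0.0111, -1.1150]

-0.6802 0.1549 -0.0020 -0.0115 -0.0111 -1.1150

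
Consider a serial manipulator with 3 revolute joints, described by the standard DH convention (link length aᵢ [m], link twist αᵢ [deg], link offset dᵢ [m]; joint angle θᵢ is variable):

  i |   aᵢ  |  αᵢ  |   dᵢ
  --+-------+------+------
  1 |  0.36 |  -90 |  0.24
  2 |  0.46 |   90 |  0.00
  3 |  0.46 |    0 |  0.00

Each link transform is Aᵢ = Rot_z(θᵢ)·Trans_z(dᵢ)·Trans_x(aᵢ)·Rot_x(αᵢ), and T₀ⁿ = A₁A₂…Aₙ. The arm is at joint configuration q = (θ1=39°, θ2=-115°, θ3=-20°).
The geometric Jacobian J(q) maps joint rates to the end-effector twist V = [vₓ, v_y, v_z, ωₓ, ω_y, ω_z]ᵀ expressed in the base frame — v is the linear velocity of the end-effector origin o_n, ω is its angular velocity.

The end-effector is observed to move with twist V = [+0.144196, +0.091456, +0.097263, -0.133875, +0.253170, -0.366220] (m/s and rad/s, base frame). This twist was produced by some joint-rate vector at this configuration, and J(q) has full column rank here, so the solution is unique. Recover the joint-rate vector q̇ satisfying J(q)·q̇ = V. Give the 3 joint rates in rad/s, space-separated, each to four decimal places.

-0.3920 0.2810 -0.0610

o_n = [0.0857, -0.1330, 1.0487]
J₁: ẑ×o_n = [0.1330, 0.0857, -0.0000], ω = ẑ
J2: z=[-0.6293, 0.7771, 0.0000] o=[0.2798, 0.2266, 0.2400] → [0.6284, 0.5089, 0.3771, -0.6293, 0.7771, 0.0000]
J3: z=[-0.7043, -0.5704, -0.4226] o=[0.1287, 0.1042, 0.6569] → [-0.3237, 0.2941, 0.1426, -0.7043, -0.5704, -0.4226]
q̇ = J⁺·V = [-0.3920, 0.2810, -0.0610]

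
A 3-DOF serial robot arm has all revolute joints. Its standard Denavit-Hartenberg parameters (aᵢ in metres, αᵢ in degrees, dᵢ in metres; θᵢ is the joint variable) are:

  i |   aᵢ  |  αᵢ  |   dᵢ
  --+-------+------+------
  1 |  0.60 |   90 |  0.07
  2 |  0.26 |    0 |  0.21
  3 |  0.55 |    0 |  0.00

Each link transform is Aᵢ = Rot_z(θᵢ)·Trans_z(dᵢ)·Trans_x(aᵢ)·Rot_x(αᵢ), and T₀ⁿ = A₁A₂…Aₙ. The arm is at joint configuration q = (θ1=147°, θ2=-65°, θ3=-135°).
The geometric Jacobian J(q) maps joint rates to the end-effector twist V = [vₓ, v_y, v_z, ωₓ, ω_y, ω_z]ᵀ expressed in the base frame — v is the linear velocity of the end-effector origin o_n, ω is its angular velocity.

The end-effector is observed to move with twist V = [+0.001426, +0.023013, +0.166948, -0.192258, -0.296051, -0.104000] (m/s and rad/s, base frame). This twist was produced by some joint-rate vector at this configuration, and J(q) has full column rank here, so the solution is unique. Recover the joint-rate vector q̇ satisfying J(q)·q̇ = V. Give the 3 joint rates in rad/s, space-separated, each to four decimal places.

o_n = [-0.0475, 0.2813, 0.0225]
J₁: ẑ×o_n = [-0.2813, -0.0475, 0.0000], ω = ẑ
J2: z=[0.5446, 0.8387, 0.0000] o=[-0.5032, 0.3268, 0.0700] → [-0.0399, 0.0259, -0.4070, 0.5446, 0.8387, 0.0000]
J3: z=[0.5446, 0.8387, 0.0000] o=[-0.4810, 0.5627, -0.1656] → [0.1578, -0.1025, -0.5168, 0.5446, 0.8387, 0.0000]
q̇ = J⁺·V = [-0.1040, -0.1410, -0.2120]

-0.1040 -0.1410 -0.2120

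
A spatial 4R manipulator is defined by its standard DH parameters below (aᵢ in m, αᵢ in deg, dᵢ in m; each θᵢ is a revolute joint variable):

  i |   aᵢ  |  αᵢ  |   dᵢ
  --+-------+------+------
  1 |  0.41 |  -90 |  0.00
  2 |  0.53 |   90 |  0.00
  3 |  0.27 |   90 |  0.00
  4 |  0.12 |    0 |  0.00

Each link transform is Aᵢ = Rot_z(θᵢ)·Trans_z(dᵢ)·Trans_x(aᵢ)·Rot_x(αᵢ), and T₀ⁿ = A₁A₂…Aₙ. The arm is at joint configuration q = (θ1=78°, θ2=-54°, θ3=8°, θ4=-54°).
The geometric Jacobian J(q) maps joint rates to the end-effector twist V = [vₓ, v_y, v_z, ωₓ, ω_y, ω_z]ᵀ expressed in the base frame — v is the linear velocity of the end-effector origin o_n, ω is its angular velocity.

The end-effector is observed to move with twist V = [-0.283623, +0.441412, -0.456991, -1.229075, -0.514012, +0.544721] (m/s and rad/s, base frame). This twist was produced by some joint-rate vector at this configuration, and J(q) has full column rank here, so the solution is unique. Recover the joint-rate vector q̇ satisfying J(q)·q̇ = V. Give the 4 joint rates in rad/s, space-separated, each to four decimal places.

0.0760 0.6220 0.8890 -0.4780

o_n = [0.1612, 0.9863, 0.6445]
J₁: ẑ×o_n = [-0.9863, 0.1612, 0.0000], ω = ẑ
J2: z=[-0.9781, 0.2079, 0.0000] o=[0.0852, 0.4010, 0.0000] → [0.1340, 0.6304, -0.5883, -0.9781, 0.2079, 0.0000]
J3: z=[-0.1682, -0.7913, 0.5878] o=[0.1500, 0.7058, 0.4288] → [-0.3356, 0.0429, -0.0383, -0.1682, -0.7913, 0.5878]
J4: z=[0.9856, -0.1259, 0.1126] o=[0.1459, 0.8673, 0.6451] → [-0.0133, 0.0023, 0.1192, 0.9856, -0.1259, 0.1126]
q̇ = J⁺·V = [0.0760, 0.6220, 0.8890, -0.4780]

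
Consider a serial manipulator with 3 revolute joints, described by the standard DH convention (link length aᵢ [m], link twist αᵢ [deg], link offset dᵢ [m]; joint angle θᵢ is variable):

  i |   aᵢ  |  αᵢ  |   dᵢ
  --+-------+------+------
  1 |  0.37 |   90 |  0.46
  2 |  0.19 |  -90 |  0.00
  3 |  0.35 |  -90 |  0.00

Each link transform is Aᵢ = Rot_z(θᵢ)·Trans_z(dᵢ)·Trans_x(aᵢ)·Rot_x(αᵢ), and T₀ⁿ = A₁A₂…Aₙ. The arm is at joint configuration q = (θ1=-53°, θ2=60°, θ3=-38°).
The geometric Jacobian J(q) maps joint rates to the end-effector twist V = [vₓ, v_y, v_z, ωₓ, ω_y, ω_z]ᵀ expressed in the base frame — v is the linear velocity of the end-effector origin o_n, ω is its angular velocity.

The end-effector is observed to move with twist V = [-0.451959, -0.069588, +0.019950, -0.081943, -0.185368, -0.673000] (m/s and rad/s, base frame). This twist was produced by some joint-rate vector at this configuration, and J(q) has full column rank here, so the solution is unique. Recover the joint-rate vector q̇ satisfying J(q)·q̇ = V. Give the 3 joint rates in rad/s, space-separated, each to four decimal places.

o_n = [0.1907, -0.6112, 0.8634]
J₁: ẑ×o_n = [0.6112, 0.1907, -0.0000], ω = ẑ
J2: z=[-0.7986, -0.6018, 0.0000] o=[0.2227, -0.2955, 0.4600] → [-0.2428, 0.3222, 0.2329, -0.7986, -0.6018, 0.0000]
J3: z=[-0.5212, 0.6916, 0.5000] o=[0.2798, -0.3714, 0.6245] → [0.2851, 0.0799, 0.1866, -0.5212, 0.6916, 0.5000]
q̇ = J⁺·V = [-0.6160, 0.1770, -0.1140]

-0.6160 0.1770 -0.1140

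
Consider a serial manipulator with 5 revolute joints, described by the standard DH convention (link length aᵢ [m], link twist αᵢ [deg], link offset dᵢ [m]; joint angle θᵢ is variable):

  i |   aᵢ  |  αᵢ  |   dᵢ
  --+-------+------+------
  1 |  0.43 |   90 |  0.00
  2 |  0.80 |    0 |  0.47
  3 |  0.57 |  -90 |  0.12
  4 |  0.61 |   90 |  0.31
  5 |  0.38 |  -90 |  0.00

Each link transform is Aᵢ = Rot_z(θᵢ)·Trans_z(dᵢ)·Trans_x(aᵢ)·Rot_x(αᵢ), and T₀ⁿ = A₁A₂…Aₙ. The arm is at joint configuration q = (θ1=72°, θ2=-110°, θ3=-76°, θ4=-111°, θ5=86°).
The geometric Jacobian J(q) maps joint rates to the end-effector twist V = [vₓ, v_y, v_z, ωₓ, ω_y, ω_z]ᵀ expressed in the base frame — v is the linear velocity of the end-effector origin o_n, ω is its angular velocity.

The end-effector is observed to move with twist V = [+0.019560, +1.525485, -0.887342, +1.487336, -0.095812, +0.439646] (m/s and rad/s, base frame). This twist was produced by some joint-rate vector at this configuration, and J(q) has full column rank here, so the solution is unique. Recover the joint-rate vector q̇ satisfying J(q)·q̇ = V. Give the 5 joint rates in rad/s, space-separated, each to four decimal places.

o_n = [1.0473, -0.6091, -1.4013]
J₁: ẑ×o_n = [0.6091, 1.0473, -0.0000], ω = ẑ
J2: z=[0.9511, -0.3090, 0.0000] o=[0.1329, 0.4090, 0.0000] → [0.4330, 1.3327, -0.6857, 0.9511, -0.3090, 0.0000]
J3: z=[0.9511, -0.3090, 0.0000] o=[0.4953, 0.0035, -0.7518] → [0.2007, 0.6178, -0.4121, 0.9511, -0.3090, 0.0000]
J4: z=[-0.0323, -0.0994, -0.9945] o=[0.4343, -0.5727, -0.6922] → [0.0343, -0.6325, 0.0621, -0.0323, -0.0994, -0.9945]
J5: z=[-0.0539, 0.9938, -0.0976] o=[1.0331, -0.5728, -1.0233] → [-0.3792, -0.0218, -0.0122, -0.0539, 0.9938, -0.0976]
q̇ = J⁺·V = [-0.5030, 0.6790, 0.8680, -0.9760, 0.2870]

-0.5030 0.6790 0.8680 -0.9760 0.2870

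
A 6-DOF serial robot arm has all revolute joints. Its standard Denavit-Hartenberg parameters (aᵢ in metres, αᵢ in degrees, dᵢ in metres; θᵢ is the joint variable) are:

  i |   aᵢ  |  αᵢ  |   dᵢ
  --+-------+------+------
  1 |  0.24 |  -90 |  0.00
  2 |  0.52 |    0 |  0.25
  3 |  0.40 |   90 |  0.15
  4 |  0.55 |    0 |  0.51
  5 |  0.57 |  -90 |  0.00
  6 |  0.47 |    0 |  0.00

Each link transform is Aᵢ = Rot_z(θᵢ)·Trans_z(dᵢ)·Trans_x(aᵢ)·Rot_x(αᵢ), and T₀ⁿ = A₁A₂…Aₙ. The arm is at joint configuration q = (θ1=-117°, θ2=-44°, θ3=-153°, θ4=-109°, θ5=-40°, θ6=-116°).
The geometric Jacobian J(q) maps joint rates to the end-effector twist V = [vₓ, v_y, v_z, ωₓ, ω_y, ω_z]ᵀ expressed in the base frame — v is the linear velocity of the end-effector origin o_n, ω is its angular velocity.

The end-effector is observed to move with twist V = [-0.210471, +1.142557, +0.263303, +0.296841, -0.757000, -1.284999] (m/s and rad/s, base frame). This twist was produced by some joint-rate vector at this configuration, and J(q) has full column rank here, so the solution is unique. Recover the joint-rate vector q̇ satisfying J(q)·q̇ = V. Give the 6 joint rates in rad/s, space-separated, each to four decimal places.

o_n = [-0.7160, -0.7280, -0.5038]
J₁: ẑ×o_n = [0.7280, -0.7160, 0.0000], ω = ẑ
J2: z=[0.8910, -0.4540, 0.0000] o=[-0.1090, -0.2138, 0.0000] → [0.2287, 0.4489, -0.7337, 0.8910, -0.4540, 0.0000]
J3: z=[0.8910, -0.4540, 0.0000] o=[-0.0560, -0.6606, 0.3612] → [0.3927, 0.7708, -0.3597, 0.8910, -0.4540, 0.0000]
J4: z=[-0.1327, -0.2605, -0.9563] o=[0.2513, -0.3879, 0.2443] → [-0.1304, 0.8258, -0.2069, -0.1327, -0.2605, -0.9563]
J5: z=[-0.1327, -0.2605, -0.9563] o=[-0.3575, -0.4372, -0.1911] → [-0.1966, 0.3014, -0.0548, -0.1327, -0.2605, -0.9563]
J6: z=[-0.5401, 0.8280, -0.1506] o=[-0.8312, -0.7203, -0.0482] → [-0.3784, -0.2634, -0.0912, -0.5401, 0.8280, -0.1506]
q̇ = J⁺·V = [-0.6030, -0.7510, 0.8320, 0.0010, 0.8090, -0.6150]

-0.6030 -0.7510 0.8320 0.0010 0.8090 -0.6150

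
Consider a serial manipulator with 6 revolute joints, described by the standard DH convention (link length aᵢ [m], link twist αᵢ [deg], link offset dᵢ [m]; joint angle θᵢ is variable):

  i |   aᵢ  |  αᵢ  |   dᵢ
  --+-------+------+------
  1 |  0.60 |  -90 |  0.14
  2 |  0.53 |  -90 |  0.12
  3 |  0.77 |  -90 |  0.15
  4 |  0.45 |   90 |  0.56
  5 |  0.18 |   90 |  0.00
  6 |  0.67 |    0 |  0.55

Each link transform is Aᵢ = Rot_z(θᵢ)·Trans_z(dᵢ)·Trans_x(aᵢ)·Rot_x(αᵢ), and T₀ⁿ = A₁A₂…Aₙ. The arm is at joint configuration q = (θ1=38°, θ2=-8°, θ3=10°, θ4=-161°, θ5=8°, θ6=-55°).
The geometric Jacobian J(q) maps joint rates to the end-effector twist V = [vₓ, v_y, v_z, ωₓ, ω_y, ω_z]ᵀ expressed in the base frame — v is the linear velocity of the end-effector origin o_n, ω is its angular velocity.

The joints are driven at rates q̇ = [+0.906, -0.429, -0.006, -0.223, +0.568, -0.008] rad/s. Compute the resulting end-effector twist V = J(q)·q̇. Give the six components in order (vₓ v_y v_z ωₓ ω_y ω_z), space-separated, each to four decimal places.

o_n = [0.9010, 0.7559, -0.8115]
J₁: ẑ×o_n = [-0.7559, 0.9010, 0.0000], ω = ẑ
J2: z=[-0.6157, 0.7880, 0.0000] o=[0.4728, 0.3694, 0.1400] → [-0.7498, -0.5858, -0.5754, -0.6157, 0.7880, 0.0000]
J3: z=[0.1097, 0.0857, -0.9903] o=[0.8125, 0.7871, 0.2138] → [-0.1187, 0.0249, -0.0110, 0.1097, 0.0857, -0.9903]
J4: z=[0.4708, -0.8819, -0.0242] o=[1.5030, 1.1569, 0.1708] → [0.8565, 0.4770, -0.7197, 0.4708, -0.8819, -0.0242]
J5: z=[-0.3887, -0.2319, 0.8917] o=[1.4103, 0.4783, -0.0462] → [-0.0700, -0.7516, -0.2260, -0.3887, -0.2319, 0.8917]
J6: z=[-0.5764, 0.8162, -0.0390] o=[1.2809, 0.3831, -0.1273] → [-0.5439, -0.3796, 0.0952, -0.5764, 0.8162, -0.0390]
V = J·q̇ = [-0.5890, 0.5372, 0.2782, -0.0577, -0.2802, 1.4241]

-0.5890 0.5372 0.2782 -0.0577 -0.2802 1.4241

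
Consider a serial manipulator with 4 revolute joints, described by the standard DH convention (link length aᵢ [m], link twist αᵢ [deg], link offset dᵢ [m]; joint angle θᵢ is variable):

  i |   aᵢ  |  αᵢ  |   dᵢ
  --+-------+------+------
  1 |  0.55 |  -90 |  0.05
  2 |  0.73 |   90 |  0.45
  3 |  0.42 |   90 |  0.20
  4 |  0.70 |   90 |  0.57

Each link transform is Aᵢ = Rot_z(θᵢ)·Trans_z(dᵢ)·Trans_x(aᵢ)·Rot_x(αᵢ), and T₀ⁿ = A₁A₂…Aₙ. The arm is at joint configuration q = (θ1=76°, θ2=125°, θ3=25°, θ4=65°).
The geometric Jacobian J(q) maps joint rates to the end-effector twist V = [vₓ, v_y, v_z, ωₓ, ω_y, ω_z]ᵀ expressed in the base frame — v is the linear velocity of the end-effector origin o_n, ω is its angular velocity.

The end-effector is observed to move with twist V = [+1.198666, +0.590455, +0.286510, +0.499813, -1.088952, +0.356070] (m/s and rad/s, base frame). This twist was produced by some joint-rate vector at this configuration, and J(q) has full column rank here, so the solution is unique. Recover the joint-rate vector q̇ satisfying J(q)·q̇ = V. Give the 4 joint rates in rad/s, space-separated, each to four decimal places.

o_n = [-0.1553, 0.3525, -1.7553]
J₁: ẑ×o_n = [-0.3525, -0.1553, 0.0000], ω = ẑ
J2: z=[-0.9703, 0.2419, 0.0000] o=[0.1331, 0.5337, 0.0500] → [-0.4368, -1.7517, 0.2455, -0.9703, 0.2419, 0.0000]
J3: z=[0.1982, 0.7948, -0.5736] o=[-0.4049, 0.2363, -0.5480] → [-0.8929, 0.0961, -0.1754, 0.1982, 0.7948, -0.5736]
J4: z=[0.8207, -0.4545, -0.3462] o=[-0.5903, 0.2263, -0.9745] → [0.3986, 0.4903, 0.3013, 0.8207, -0.4545, -0.3462]
q̇ = J⁺·V = [-0.0040, -0.2300, -0.9730, 0.5720]

-0.0040 -0.2300 -0.9730 0.5720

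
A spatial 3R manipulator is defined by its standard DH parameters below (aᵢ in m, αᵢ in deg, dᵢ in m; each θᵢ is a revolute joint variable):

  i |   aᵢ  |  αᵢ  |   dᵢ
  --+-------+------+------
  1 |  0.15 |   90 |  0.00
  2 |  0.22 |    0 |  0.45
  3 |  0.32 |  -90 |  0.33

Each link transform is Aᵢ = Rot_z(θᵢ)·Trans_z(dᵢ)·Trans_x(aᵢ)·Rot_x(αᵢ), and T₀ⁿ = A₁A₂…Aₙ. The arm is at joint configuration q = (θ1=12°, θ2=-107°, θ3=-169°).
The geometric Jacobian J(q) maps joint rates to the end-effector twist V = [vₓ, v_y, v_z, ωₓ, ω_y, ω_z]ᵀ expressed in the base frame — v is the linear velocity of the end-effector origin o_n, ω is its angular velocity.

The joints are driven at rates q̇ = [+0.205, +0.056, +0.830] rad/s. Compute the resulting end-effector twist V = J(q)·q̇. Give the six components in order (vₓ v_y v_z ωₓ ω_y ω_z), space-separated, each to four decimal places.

o_n = [0.2787, -0.7382, 0.1079]
J₁: ẑ×o_n = [0.7382, 0.2787, -0.0000], ω = ẑ
J2: z=[0.2079, -0.9781, 0.0000] o=[0.1467, 0.0312, 0.0000] → [-0.1055, -0.0224, -0.0309, 0.2079, -0.9781, 0.0000]
J3: z=[0.2079, -0.9781, 0.0000] o=[0.1774, -0.4224, -0.2104] → [-0.3113, -0.0662, 0.0334, 0.2079, -0.9781, 0.0000]
V = J·q̇ = [-0.1130, 0.0010, 0.0260, 0.1842, -0.8666, 0.2050]

-0.1130 0.0010 0.0260 0.1842 -0.8666 0.2050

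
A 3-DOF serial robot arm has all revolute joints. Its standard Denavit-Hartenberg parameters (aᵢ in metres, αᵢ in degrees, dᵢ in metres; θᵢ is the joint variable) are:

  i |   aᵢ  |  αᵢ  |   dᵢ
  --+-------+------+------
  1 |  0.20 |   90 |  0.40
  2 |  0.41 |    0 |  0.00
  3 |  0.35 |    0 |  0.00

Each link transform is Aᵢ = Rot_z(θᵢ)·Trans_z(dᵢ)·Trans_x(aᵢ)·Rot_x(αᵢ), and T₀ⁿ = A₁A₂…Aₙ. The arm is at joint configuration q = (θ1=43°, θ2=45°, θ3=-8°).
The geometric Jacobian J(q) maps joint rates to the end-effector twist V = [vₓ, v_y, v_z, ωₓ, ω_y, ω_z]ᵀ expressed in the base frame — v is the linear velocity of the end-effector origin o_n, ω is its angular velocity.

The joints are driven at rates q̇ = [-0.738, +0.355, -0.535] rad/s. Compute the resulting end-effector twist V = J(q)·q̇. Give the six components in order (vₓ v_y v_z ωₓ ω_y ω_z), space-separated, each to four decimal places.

0.3397 -0.4596 0.0526 -0.1228 0.1316 -0.7380

o_n = [0.5627, 0.5248, 0.9005]
J₁: ẑ×o_n = [-0.5248, 0.5627, 0.0000], ω = ẑ
J2: z=[0.6820, -0.7314, 0.0000] o=[0.1463, 0.1364, 0.4000] → [-0.3661, -0.3414, 0.5694, 0.6820, -0.7314, 0.0000]
J3: z=[0.6820, -0.7314, 0.0000] o=[0.3583, 0.3341, 0.6899] → [-0.1540, -0.1437, 0.2795, 0.6820, -0.7314, 0.0000]
V = J·q̇ = [0.3397, -0.4596, 0.0526, -0.1228, 0.1316, -0.7380]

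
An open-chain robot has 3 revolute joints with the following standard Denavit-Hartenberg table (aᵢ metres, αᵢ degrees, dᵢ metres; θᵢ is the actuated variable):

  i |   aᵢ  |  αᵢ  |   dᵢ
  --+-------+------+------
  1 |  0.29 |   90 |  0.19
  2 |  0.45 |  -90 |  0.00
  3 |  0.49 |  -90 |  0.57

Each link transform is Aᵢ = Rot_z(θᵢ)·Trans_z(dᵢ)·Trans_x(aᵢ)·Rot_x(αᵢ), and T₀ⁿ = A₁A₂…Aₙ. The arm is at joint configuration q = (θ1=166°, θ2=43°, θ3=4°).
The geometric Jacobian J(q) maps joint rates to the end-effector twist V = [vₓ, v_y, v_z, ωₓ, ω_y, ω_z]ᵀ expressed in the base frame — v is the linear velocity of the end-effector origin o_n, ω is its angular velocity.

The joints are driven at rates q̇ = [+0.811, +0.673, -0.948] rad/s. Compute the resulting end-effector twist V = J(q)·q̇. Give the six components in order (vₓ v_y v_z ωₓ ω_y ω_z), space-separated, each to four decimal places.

0.6910 -0.1861 0.2226 -0.4645 0.8094 0.1177

o_n = [-0.5787, 0.1091, 1.2471]
J₁: ẑ×o_n = [-0.1091, -0.5787, 0.0000], ω = ẑ
J2: z=[0.2419, 0.9703, 0.0000] o=[-0.2814, 0.0702, 0.1900] → [1.0257, -0.2557, 0.2979, 0.2419, 0.9703, 0.0000]
J3: z=[0.6617, -0.1650, 0.7314] o=[-0.6007, 0.1498, 0.4969] → [-0.0940, -0.4803, -0.0233, 0.6617, -0.1650, 0.7314]
V = J·q̇ = [0.6910, -0.1861, 0.2226, -0.4645, 0.8094, 0.1177]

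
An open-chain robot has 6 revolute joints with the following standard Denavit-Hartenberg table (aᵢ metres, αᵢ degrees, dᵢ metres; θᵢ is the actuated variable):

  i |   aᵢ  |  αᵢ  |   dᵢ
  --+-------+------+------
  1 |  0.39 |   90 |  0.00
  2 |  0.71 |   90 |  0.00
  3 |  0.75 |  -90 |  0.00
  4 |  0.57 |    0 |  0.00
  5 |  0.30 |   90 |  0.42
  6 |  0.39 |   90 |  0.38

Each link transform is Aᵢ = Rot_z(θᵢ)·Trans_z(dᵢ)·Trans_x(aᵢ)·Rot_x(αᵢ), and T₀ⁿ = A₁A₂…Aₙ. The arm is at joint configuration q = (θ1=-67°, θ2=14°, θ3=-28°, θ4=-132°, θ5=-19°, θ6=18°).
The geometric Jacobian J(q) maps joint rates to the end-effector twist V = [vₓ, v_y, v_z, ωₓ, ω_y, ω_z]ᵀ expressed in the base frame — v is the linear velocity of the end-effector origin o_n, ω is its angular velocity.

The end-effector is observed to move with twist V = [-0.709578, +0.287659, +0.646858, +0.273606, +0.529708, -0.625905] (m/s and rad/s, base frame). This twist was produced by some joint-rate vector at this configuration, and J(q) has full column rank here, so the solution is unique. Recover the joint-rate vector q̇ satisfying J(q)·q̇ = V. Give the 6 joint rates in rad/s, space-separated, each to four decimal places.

-0.4620 0.1380 0.2130 -0.0950 -0.6240 0.1670

o_n = [-0.1908, -1.2555, -0.2569]
J₁: ẑ×o_n = [1.2555, -0.1908, 0.0000], ω = ẑ
J2: z=[-0.9205, -0.3907, 0.0000] o=[0.1524, -0.3590, 0.0000] → [0.1004, -0.2365, 0.6911, -0.9205, -0.3907, 0.0000]
J3: z=[0.0945, -0.2227, -0.9703] o=[0.4216, -0.9931, 0.1718] → [-0.1591, 0.6347, -0.1612, 0.0945, -0.2227, -0.9703]
J4: z=[-0.6348, -0.7643, 0.1136] o=[0.9967, -1.4470, 0.3320] → [0.4283, -0.5087, -1.0292, -0.6348, -0.7643, 0.1136]
J5: z=[-0.6348, -0.7643, 0.1136] o=[0.7443, -1.3105, -0.1605] → [0.0674, -0.1674, -0.7496, -0.6348, -0.7643, 0.1136]
J6: z=[-0.4545, 0.4882, 0.7451] o=[0.2902, -1.5051, -0.3100] → [-0.1601, -0.3343, 0.1213, -0.4545, 0.4882, 0.7451]
q̇ = J⁺·V = [-0.4620, 0.1380, 0.2130, -0.0950, -0.6240, 0.1670]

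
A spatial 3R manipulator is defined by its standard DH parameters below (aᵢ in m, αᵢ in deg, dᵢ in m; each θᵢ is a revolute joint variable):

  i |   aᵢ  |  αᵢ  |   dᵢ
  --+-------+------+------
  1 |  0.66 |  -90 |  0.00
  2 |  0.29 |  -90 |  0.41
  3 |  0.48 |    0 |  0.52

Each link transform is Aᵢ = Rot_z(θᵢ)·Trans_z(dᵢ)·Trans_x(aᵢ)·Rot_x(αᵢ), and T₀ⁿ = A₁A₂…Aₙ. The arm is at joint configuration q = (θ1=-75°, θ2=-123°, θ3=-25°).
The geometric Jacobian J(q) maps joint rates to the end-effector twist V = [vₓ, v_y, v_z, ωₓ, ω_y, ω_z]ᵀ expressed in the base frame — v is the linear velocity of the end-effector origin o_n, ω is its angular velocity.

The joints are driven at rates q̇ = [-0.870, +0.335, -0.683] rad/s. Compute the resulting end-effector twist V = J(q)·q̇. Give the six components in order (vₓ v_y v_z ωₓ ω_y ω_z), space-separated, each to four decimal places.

o_n = [0.7735, -0.5187, 0.8913]
J₁: ẑ×o_n = [0.5187, 0.7735, -0.0000], ω = ẑ
J2: z=[0.9659, 0.2588, 0.0000] o=[0.1708, -0.6375, 0.0000] → [0.2307, -0.8609, -0.0412, 0.9659, 0.2588, 0.0000]
J3: z=[0.2171, -0.8101, 0.5446] o=[0.5260, -0.3788, 0.2432] → [-0.4488, -0.0059, 0.1701, 0.2171, -0.8101, 0.5446]
V = J·q̇ = [-0.0675, -0.9573, -0.1300, 0.1753, 0.6400, -1.2420]

-0.0675 -0.9573 -0.1300 0.1753 0.6400 -1.2420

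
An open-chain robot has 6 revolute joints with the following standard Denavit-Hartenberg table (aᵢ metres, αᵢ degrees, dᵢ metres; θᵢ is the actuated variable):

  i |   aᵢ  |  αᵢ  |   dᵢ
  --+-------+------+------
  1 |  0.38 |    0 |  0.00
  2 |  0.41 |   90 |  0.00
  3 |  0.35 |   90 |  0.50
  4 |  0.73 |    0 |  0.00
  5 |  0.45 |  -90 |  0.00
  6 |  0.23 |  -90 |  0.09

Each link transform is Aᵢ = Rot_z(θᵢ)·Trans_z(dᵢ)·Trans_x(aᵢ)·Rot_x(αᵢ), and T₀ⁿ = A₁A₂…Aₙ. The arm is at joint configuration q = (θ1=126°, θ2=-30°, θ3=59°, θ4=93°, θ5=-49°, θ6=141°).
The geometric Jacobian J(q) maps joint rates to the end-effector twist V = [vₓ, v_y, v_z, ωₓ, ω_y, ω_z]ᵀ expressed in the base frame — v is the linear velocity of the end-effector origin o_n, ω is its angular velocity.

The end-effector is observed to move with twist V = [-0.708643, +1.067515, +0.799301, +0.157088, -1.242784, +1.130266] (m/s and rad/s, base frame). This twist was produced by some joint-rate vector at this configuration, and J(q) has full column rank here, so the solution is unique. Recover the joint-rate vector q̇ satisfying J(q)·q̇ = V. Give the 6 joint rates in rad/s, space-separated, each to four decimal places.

0.5510 -0.0760 -0.0600 -0.8340 -0.5770 0.1200

o_n = [1.1969, 0.9743, 0.4555]
J₁: ẑ×o_n = [-0.9743, 1.1969, 0.0000], ω = ẑ
J2: z=[0.0000, 0.0000, 1.0000] o=[-0.2234, 0.3074, 0.0000] → [-0.6669, 1.4202, 0.0000, 0.0000, 0.0000, 1.0000]
J3: z=[0.9945, 0.1045, 0.0000] o=[-0.2662, 0.7152, 0.0000] → [0.0476, -0.4530, 0.1048, 0.9945, 0.1045, 0.0000]
J4: z=[-0.0896, 0.8525, -0.5150] o=[0.2122, 0.9467, 0.3000] → [0.1468, -0.4932, -0.8419, -0.0896, 0.8525, -0.5150]
J5: z=[-0.0896, 0.8525, -0.5150] o=[0.9393, 1.0034, 0.2673] → [0.1455, -0.1158, -0.2170, -0.0896, 0.8525, -0.5150]
J6: z=[0.7528, -0.2806, -0.5954] o=[1.2327, 1.2018, 0.5447] → [-0.1104, 0.0885, -0.1813, 0.7528, -0.2806, -0.5954]
q̇ = J⁺·V = [0.5510, -0.0760, -0.0600, -0.8340, -0.5770, 0.1200]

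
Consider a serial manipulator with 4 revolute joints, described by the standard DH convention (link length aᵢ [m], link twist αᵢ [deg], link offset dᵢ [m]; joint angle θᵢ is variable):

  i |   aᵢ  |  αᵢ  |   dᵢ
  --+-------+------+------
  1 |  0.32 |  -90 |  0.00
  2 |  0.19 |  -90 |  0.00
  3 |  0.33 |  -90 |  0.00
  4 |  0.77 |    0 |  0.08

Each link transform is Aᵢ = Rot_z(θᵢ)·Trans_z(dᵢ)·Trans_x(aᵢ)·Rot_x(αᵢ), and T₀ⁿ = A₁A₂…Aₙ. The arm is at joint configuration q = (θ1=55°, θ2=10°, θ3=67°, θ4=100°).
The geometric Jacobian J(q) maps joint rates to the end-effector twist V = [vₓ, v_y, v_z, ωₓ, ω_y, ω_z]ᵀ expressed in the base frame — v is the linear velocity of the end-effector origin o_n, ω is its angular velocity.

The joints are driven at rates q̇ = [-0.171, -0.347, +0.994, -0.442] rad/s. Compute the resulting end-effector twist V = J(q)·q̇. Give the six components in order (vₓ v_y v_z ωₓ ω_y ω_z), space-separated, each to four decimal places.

o_n = [0.5417, 0.4042, 0.7133]
J₁: ẑ×o_n = [-0.4042, 0.5417, 0.0000], ω = ẑ
J2: z=[-0.8192, 0.5736, 0.0000] o=[0.1835, 0.2621, 0.0000] → [0.4091, 0.5843, -0.3218, -0.8192, 0.5736, 0.0000]
J3: z=[-0.0996, -0.1422, -0.9848] o=[0.2909, 0.4154, -0.0330] → [-0.1172, -0.1727, 0.0368, -0.0996, -0.1422, -0.9848]
J4: z=[-0.1999, -0.9667, 0.1598] o=[0.6125, 0.3452, -0.0554] → [-0.7525, 0.1423, -0.0802, -0.1999, -0.9667, 0.1598]
V = J·q̇ = [0.1432, -0.5300, 0.1837, 0.2736, 0.0869, -1.2205]

0.1432 -0.5300 0.1837 0.2736 0.0869 -1.2205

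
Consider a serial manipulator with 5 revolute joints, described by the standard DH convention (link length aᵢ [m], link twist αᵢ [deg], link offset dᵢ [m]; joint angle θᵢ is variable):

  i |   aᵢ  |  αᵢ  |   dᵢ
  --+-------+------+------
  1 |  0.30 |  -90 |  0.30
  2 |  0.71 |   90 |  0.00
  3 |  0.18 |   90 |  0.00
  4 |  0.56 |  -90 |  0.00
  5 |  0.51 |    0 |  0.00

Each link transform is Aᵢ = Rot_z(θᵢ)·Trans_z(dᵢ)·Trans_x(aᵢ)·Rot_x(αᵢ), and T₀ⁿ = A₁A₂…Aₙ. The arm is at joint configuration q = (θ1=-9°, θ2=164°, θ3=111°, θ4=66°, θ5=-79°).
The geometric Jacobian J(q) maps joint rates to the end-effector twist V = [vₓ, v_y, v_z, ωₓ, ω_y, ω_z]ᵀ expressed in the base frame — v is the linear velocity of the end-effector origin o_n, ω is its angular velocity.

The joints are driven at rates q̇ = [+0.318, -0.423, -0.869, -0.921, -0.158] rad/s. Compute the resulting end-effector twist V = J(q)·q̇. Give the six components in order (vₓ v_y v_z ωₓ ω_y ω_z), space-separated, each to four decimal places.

o_n = [-0.4124, 0.6698, -0.5576]
J₁: ẑ×o_n = [-0.6698, -0.4124, 0.0000], ω = ẑ
J2: z=[0.1564, 0.9877, 0.0000] o=[0.2963, -0.0469, 0.3000] → [-0.8470, 0.1342, 0.8121, 0.1564, 0.9877, 0.0000]
J3: z=[0.2722, -0.0431, -0.9613] o=[-0.3778, 0.0598, 0.1043] → [0.6149, 0.2135, 0.1646, 0.2722, -0.0431, -0.9613]
J4: z=[-0.8303, 0.4943, -0.2573] o=[-0.2903, 0.2161, 0.1221] → [-0.2192, -0.5329, -0.3163, -0.8303, 0.4943, -0.2573]
J5: z=[-0.3335, -0.8107, -0.4812] o=[-0.0402, 0.3918, -0.3472] → [0.3043, 0.1090, -0.3945, -0.3335, -0.8107, -0.4812]
V = J·q̇ = [-0.2352, 0.1001, -0.1329, 0.5147, -0.7075, 1.4664]

-0.2352 0.1001 -0.1329 0.5147 -0.7075 1.4664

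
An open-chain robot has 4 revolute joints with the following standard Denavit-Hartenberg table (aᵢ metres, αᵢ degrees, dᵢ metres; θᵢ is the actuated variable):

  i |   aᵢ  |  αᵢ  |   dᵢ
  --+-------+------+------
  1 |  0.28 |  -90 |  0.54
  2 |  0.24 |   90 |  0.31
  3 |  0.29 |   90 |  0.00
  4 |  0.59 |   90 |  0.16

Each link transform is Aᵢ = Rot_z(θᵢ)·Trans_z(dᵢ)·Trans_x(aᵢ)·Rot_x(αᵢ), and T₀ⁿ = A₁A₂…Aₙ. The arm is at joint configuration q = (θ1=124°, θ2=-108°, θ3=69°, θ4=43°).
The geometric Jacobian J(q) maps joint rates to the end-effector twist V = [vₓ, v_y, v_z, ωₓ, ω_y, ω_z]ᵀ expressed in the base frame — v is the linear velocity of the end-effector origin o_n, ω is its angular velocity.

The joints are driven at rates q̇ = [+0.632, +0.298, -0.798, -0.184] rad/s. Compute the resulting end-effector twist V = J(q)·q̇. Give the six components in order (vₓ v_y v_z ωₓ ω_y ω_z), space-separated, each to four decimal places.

0.6640 -0.1835 0.6912 -0.7558 0.4697 0.7152

o_n = [-0.5985, -0.7691, 1.0319]
J₁: ẑ×o_n = [0.7691, -0.5985, 0.0000], ω = ẑ
J2: z=[-0.8290, -0.5592, 0.0000] o=[-0.1566, 0.2321, 0.5400] → [-0.2751, 0.4078, 0.5829, -0.8290, -0.5592, 0.0000]
J3: z=[0.5318, -0.7885, -0.3090] o=[-0.3721, -0.0027, 0.7683] → [-0.4447, -0.0702, -0.5861, 0.5318, -0.7885, -0.3090]
J4: z=[0.4584, -0.0388, 0.8879] o=[-0.5786, -0.1807, 0.8671] → [0.5160, -0.0932, -0.2705, 0.4584, -0.0388, 0.8879]
V = J·q̇ = [0.6640, -0.1835, 0.6912, -0.7558, 0.4697, 0.7152]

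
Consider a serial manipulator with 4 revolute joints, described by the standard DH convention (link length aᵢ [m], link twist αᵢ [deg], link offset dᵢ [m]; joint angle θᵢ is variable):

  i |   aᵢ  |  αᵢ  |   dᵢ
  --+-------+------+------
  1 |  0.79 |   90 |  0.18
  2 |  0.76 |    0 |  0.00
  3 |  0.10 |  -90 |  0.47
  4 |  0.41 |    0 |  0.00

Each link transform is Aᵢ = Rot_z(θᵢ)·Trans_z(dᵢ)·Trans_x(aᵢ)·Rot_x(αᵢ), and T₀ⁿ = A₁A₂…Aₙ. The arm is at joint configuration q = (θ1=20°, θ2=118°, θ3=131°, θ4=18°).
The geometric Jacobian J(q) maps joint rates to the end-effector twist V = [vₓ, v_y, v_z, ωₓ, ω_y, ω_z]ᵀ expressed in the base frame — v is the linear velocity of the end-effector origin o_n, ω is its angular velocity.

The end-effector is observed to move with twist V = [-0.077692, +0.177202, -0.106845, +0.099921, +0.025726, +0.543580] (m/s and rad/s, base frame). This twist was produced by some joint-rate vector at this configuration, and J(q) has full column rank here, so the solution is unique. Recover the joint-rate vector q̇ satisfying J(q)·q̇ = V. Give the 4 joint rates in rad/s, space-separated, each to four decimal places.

o_n = [0.3595, -0.2345, 0.3936]
J₁: ẑ×o_n = [0.2345, 0.3595, -0.0000], ω = ẑ
J2: z=[0.3420, -0.9397, 0.0000] o=[0.7424, 0.2702, 0.1800] → [-0.2008, -0.0731, -0.5324, 0.3420, -0.9397, 0.0000]
J3: z=[0.3420, -0.9397, 0.0000] o=[0.4071, 0.1482, 0.8510] → [0.4298, 0.1564, -0.1756, 0.3420, -0.9397, 0.0000]
J4: z=[0.8773, 0.3193, -0.3584] o=[0.5342, -0.3057, 0.7577] → [-0.0907, 0.3819, 0.1183, 0.8773, 0.3193, -0.3584]
q̇ = J⁺·V = [0.5830, 0.3310, -0.3210, 0.1100]

0.5830 0.3310 -0.3210 0.1100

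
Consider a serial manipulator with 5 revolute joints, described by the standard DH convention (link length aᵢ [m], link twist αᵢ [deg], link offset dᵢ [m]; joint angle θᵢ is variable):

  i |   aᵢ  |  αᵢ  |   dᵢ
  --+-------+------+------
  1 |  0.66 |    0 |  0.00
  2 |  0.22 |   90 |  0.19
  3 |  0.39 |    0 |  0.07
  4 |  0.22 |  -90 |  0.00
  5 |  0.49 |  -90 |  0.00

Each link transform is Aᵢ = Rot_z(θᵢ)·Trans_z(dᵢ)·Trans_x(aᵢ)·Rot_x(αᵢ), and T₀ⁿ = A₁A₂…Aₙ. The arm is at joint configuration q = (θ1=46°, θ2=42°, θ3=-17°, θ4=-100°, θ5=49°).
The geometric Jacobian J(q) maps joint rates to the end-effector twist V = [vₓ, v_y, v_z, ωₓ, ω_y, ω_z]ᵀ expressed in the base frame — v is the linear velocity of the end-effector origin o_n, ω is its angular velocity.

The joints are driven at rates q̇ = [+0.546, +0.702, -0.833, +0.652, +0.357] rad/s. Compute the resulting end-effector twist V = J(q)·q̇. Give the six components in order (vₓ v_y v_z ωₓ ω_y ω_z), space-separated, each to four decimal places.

o_n = [0.1710, 0.8322, -0.4065]
J₁: ẑ×o_n = [-0.8322, 0.1710, 0.0000], ω = ẑ
J2: z=[0.0000, 0.0000, 1.0000] o=[0.4585, 0.4748, 0.0000] → [-0.3574, -0.2875, 0.0000, 0.0000, 0.0000, 1.0000]
J3: z=[0.9994, -0.0349, 0.0000] o=[0.4662, 0.6946, 0.1900] → [0.0208, 0.5961, 0.1271, 0.9994, -0.0349, 0.0000]
J4: z=[0.9994, -0.0349, 0.0000] o=[0.5491, 1.0649, 0.0760] → [0.0168, 0.4822, -0.2458, 0.9994, -0.0349, 0.0000]
J5: z=[0.0311, 0.8905, -0.4540] o=[0.5456, 0.9651, -0.1200] → [-0.3154, 0.1790, 0.3295, 0.0311, 0.8905, -0.4540]
V = J·q̇ = [-0.8242, -0.2268, -0.1485, -0.1698, 0.3242, 1.0859]

-0.8242 -0.2268 -0.1485 -0.1698 0.3242 1.0859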